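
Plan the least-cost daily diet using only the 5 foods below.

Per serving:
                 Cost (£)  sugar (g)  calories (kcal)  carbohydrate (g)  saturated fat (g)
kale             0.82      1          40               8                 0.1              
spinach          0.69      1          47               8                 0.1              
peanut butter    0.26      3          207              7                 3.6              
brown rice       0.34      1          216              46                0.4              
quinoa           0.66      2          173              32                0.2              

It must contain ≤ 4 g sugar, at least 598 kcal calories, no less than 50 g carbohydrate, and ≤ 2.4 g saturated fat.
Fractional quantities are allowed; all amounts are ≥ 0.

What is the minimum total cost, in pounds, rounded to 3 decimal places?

£0.915

Let x1 = servings of kale, x2 = servings of spinach, x3 = servings of peanut butter, x4 = servings of brown rice, x5 = servings of quinoa.
Minimise 0.82x1 + 0.69x2 + 0.26x3 + 0.34x4 + 0.66x5 subject to:
  1x1 + 1x2 + 3x3 + 1x4 + 2x5 ≤ 4   (sugar)
  40x1 + 47x2 + 207x3 + 216x4 + 173x5 ≥ 598   (calories)
  8x1 + 8x2 + 7x3 + 46x4 + 32x5 ≥ 50   (carbohydrate)
  0.1x1 + 0.1x2 + 3.6x3 + 0.4x4 + 0.2x5 ≤ 2.4   (saturated fat)
  x1, x2, x3, x4, x5 ≥ 0.
At the optimum only peanut butter, brown rice are positive (kale, spinach, quinoa = 0). The calories and saturated fat requirements are met with equality.
So peanut butter = 0.4018 servings, brown rice = 2.383 servings.
Hence cost = 0.26·0.4018 + 0.34·2.383 = £0.91469.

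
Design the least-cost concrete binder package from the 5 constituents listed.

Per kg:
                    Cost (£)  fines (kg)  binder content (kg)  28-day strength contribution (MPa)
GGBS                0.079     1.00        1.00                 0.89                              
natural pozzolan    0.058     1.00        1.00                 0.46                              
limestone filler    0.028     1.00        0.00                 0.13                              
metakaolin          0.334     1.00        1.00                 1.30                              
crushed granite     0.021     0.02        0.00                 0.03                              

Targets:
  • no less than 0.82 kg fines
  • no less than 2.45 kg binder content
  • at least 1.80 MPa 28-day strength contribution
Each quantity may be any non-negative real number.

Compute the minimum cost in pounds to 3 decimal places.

Let x1 = kg of GGBS, x2 = kg of natural pozzolan, x3 = kg of limestone filler, x4 = kg of metakaolin, x5 = kg of crushed granite.
min 0.079x1 + 0.058x2 + 0.028x3 + 0.334x4 + 0.021x5 with:
  1x1 + 1x2 + 1x3 + 1x4 + 0.02x5 ≥ 0.82   (fines)
  1x1 + 1x2 + 1x4 ≥ 2.45   (binder content)
  0.89x1 + 0.46x2 + 0.13x3 + 1.3x4 + 0.03x5 ≥ 1.8   (28-day strength contribution)
  x1, x2, x3, x4, x5 ≥ 0.
At the optimum only GGBS, natural pozzolan are positive (limestone filler, metakaolin, crushed granite = 0). The binder content and 28-day strength contribution requirements are met with equality.
So GGBS = 1.565 kg, natural pozzolan = 0.8849 kg.
Cost = 0.079·1.565 + 0.058·0.8849 = 0.17496.

£0.175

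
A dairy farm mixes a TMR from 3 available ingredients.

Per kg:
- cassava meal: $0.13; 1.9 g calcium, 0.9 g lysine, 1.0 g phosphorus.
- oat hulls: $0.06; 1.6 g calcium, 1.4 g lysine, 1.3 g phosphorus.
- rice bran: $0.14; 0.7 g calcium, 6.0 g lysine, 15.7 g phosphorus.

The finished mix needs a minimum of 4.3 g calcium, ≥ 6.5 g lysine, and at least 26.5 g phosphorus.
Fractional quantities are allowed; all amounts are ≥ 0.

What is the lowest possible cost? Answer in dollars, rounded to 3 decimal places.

This is a linear program. Let x1 = kg of cassava meal, x2 = kg of oat hulls, x3 = kg of rice bran.
Minimise 0.13x1 + 0.06x2 + 0.14x3 subject to:
  1.9x1 + 1.6x2 + 0.7x3 ≥ 4.3   (calcium)
  0.9x1 + 1.4x2 + 6x3 ≥ 6.5   (lysine)
  1x1 + 1.3x2 + 15.7x3 ≥ 26.5   (phosphorus)
  x1, x2, x3 ≥ 0.
At the optimum only oat hulls, rice bran are positive (cassava meal = 0). There the calcium and phosphorus constraints are tight.
Solving gives x2 = 2.022, x3 = 1.52.
Hence cost = 0.06·2.022 + 0.14·1.52 = $0.33412.

$0.334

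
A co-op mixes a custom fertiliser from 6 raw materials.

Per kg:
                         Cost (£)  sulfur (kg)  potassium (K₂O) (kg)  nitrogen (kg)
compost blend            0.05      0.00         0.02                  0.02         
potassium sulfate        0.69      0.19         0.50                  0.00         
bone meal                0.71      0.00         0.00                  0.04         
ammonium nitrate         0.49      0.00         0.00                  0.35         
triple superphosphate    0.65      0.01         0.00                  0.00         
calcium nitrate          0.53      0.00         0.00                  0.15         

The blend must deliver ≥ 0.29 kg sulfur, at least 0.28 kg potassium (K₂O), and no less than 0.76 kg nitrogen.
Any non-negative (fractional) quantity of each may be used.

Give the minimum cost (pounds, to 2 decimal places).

Let x1 = kg of compost blend, x2 = kg of potassium sulfate, x3 = kg of bone meal, x4 = kg of ammonium nitrate, x5 = kg of triple superphosphate, x6 = kg of calcium nitrate.
min 0.05x1 + 0.69x2 + 0.71x3 + 0.49x4 + 0.65x5 + 0.53x6 with:
  0.19x2 + 0.01x5 ≥ 0.29   (sulfur)
  0.02x1 + 0.5x2 ≥ 0.28   (potassium (K₂O))
  0.02x1 + 0.04x3 + 0.35x4 + 0.15x6 ≥ 0.76   (nitrogen)
  x1, x2, x3, x4, x5, x6 ≥ 0.
The minimum-cost mix takes nothing from compost blend, bone meal, triple superphosphate, calcium nitrate — only potassium sulfate, ammonium nitrate. Binding constraints: sulfur and nitrogen.
Optimal quantities: potassium sulfate = 1.526 kg, ammonium nitrate = 2.171 kg.
Objective = 0.69·1.526 + 0.49·2.171 = 2.1167.

£2.12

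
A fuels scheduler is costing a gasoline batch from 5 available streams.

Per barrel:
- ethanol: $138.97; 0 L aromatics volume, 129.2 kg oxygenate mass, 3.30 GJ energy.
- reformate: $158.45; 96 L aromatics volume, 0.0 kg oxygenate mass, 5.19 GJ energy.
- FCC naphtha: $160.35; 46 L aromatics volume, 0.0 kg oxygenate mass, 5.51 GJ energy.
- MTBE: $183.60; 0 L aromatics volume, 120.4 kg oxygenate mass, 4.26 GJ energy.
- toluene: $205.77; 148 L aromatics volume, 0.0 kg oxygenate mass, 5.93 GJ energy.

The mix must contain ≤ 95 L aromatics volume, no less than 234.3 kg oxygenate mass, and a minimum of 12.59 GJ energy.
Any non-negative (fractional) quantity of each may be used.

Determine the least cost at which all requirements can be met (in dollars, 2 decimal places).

Let x1 = barrels of ethanol, x2 = barrels of reformate, x3 = barrels of FCC naphtha, x4 = barrels of MTBE, x5 = barrels of toluene.
min 138.97x1 + 158.45x2 + 160.35x3 + 183.6x4 + 205.77x5 subject to:
  96x2 + 46x3 + 148x5 ≤ 95   (aromatics volume)
  129.2x1 + 120.4x4 ≥ 234.3   (oxygenate mass)
  3.3x1 + 5.19x2 + 5.51x3 + 4.26x4 + 5.93x5 ≥ 12.59   (energy)
  x1, x2, x3, x4, x5 ≥ 0.
The minimum-cost mix takes nothing from reformate, MTBE, toluene — only ethanol, FCC naphtha. There the oxygenate mass and energy constraints are tight.
So ethanol = 1.8135 barrels, FCC naphtha = 1.1988 barrels.
Total cost: 138.97·1.8135 + 160.35·1.1988 = 444.2497.

$444.25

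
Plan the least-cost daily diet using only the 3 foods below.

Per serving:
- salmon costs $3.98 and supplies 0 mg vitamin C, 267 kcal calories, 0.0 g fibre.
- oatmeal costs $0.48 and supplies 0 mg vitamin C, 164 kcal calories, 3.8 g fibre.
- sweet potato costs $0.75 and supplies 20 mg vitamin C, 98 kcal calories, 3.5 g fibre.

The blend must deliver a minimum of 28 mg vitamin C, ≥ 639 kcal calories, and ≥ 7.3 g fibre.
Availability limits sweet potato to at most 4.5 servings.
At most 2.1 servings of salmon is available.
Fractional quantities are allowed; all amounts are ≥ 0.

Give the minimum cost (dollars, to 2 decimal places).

$2.52

Let x1 = servings of salmon, x2 = servings of oatmeal, x3 = servings of sweet potato.
min 3.98x1 + 0.48x2 + 0.75x3 s.t.:
  20x3 ≥ 28   (vitamin C)
  267x1 + 164x2 + 98x3 ≥ 639   (calories)
  3.8x2 + 3.5x3 ≥ 7.3   (fibre)
  x3 ≤ 4.5
  x1 ≤ 2.1
  x1, x2, x3 ≥ 0.
The optimal basis is {oatmeal, sweet potato}; salmon drops out. Binding constraints: vitamin C and calories.
Optimal quantities: oatmeal = 3.06 servings, sweet potato = 1.4 servings.
Cost = 0.48·3.06 + 0.75·1.4 = 2.5188.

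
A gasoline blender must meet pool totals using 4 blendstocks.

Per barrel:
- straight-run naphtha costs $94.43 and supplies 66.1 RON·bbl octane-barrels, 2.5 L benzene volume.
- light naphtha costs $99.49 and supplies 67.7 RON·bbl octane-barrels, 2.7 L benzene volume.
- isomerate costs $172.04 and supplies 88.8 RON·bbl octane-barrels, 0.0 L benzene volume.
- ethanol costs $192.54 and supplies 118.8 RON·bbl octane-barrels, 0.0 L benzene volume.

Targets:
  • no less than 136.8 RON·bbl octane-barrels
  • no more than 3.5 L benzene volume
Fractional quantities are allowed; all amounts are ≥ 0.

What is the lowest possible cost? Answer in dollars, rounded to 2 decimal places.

$203.93

Let x1 = barrels of straight-run naphtha, x2 = barrels of light naphtha, x3 = barrels of isomerate, x4 = barrels of ethanol.
min 94.43x1 + 99.49x2 + 172.04x3 + 192.54x4 subject to:
  66.1x1 + 67.7x2 + 88.8x3 + 118.8x4 ≥ 136.8   (octane-barrels)
  2.5x1 + 2.7x2 ≤ 3.5   (benzene volume)
  x1, x2, x3, x4 ≥ 0.
The minimum-cost mix takes nothing from light naphtha, isomerate — only straight-run naphtha, ethanol. Binding constraints: octane-barrels and benzene volume.
That vertex is x1 = 1.4, x4 = 0.37256.
Hence cost = 94.43·1.4 + 192.54·0.37256 = $203.9347.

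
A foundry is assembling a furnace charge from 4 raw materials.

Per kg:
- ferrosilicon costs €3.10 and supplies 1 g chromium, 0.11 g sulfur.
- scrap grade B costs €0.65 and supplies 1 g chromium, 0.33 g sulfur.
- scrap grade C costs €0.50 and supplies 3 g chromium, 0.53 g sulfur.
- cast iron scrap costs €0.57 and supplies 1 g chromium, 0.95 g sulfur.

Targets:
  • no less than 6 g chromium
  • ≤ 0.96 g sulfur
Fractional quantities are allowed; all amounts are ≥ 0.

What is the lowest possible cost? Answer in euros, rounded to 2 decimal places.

Treat it as an LP. Let x1 = kg of ferrosilicon, x2 = kg of scrap grade B, x3 = kg of scrap grade C, x4 = kg of cast iron scrap.
Minimize 3.1x1 + 0.65x2 + 0.5x3 + 0.57x4 s.t.:
  1x1 + 1x2 + 3x3 + 1x4 ≥ 6   (chromium)
  0.11x1 + 0.33x2 + 0.53x3 + 0.95x4 ≤ 0.96   (sulfur)
  x1, x2, x3, x4 ≥ 0.
The minimum-cost mix takes nothing from scrap grade B, cast iron scrap — only ferrosilicon, scrap grade C. The chromium and sulfur requirements are met with equality.
Solving gives x1 = 1.5, x3 = 1.5.
Objective = 3.1·1.5 + 0.5·1.5 = 5.4000.

€5.40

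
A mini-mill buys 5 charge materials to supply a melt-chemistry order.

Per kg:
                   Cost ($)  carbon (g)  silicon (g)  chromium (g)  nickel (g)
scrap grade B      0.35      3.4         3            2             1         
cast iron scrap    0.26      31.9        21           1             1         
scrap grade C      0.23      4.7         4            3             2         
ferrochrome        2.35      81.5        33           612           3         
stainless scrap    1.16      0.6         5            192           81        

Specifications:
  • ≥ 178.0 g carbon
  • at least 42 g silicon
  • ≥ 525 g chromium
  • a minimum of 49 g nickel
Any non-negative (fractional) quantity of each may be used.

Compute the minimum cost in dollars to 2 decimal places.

Set it up as a linear program. Let x1 = kg of scrap grade B, x2 = kg of cast iron scrap, x3 = kg of scrap grade C, x4 = kg of ferrochrome, x5 = kg of stainless scrap.
Minimize 0.35x1 + 0.26x2 + 0.23x3 + 2.35x4 + 1.16x5 subject to:
  3.4x1 + 31.9x2 + 4.7x3 + 81.5x4 + 0.6x5 ≥ 178   (carbon)
  3x1 + 21x2 + 4x3 + 33x4 + 5x5 ≥ 42   (silicon)
  2x1 + 1x2 + 3x3 + 612x4 + 192x5 ≥ 525   (chromium)
  1x1 + 1x2 + 2x3 + 3x4 + 81x5 ≥ 49   (nickel)
  x1, x2, x3, x4, x5 ≥ 0.
The minimum-cost mix takes nothing from scrap grade B, scrap grade C — only cast iron scrap, ferrochrome, stainless scrap. There the carbon, chromium, nickel constraints are tight.
So cast iron scrap = 3.821 kg, ferrochrome = 0.6846 kg, stainless scrap = 0.5324 kg.
Total cost: 0.26·3.821 + 2.35·0.6846 + 1.16·0.5324 = 3.2199.

$3.22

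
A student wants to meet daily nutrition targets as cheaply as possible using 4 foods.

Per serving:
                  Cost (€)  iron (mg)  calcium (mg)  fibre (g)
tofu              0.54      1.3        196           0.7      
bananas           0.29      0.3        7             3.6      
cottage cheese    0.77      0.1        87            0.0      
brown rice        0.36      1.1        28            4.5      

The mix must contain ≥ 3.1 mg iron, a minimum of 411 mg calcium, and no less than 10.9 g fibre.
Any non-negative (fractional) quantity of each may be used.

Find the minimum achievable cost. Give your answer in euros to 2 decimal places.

€1.74

This is a linear program. Let x1 = servings of tofu, x2 = servings of bananas, x3 = servings of cottage cheese, x4 = servings of brown rice.
Minimize 0.54x1 + 0.29x2 + 0.77x3 + 0.36x4 subject to:
  1.3x1 + 0.3x2 + 0.1x3 + 1.1x4 ≥ 3.1   (iron)
  196x1 + 7x2 + 87x3 + 28x4 ≥ 411   (calcium)
  0.7x1 + 3.6x2 + 4.5x4 ≥ 10.9   (fibre)
  x1, x2, x3, x4 ≥ 0.
The optimal basis is {tofu, brown rice}; bananas, cottage cheese drop out. Binding constraints: calcium and fibre.
So tofu = 1.791 servings, brown rice = 2.144 servings.
Total cost: 0.54·1.791 + 0.36·2.144 = 1.7390.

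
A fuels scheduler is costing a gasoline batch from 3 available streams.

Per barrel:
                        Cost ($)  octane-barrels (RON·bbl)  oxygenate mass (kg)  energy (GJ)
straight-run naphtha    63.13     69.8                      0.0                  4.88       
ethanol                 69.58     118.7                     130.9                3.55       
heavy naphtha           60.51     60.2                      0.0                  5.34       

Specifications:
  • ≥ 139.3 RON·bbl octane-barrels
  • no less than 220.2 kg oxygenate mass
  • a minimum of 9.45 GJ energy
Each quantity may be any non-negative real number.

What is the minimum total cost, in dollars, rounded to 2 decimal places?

This is a linear program. Let x1 = barrels of straight-run naphtha, x2 = barrels of ethanol, x3 = barrels of heavy naphtha.
Minimise 63.13x1 + 69.58x2 + 60.51x3 with:
  69.8x1 + 118.7x2 + 60.2x3 ≥ 139.3   (octane-barrels)
  130.9x2 ≥ 220.2   (oxygenate mass)
  4.88x1 + 3.55x2 + 5.34x3 ≥ 9.45   (energy)
  x1, x2, x3 ≥ 0.
The minimum-cost mix takes nothing from straight-run naphtha — only ethanol, heavy naphtha. The oxygenate mass and energy requirements are met with equality.
That vertex is x2 = 1.6822, x3 = 0.65135.
Hence cost = 69.58·1.6822 + 60.51·0.65135 = $156.4607.

$156.46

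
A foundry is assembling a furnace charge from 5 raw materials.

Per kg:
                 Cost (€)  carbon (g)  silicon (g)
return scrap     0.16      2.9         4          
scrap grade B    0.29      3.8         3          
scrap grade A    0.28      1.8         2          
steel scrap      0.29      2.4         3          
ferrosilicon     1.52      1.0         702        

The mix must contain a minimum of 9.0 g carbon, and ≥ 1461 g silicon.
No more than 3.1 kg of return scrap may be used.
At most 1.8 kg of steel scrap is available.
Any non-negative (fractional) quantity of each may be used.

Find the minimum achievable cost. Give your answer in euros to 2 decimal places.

€3.53

Let x1 = kg of return scrap, x2 = kg of scrap grade B, x3 = kg of scrap grade A, x4 = kg of steel scrap, x5 = kg of ferrosilicon.
Minimise 0.16x1 + 0.29x2 + 0.28x3 + 0.29x4 + 1.52x5 s.t.:
  2.9x1 + 3.8x2 + 1.8x3 + 2.4x4 + 1x5 ≥ 9   (carbon)
  4x1 + 3x2 + 2x3 + 3x4 + 702x5 ≥ 1461   (silicon)
  x1 ≤ 3.1
  x4 ≤ 1.8
  x1, x2, x3, x4, x5 ≥ 0.
At the optimum only return scrap, ferrosilicon are positive (scrap grade B, scrap grade A, steel scrap = 0). There the carbon and silicon constraints are tight.
That vertex is x1 = 2.39, x5 = 2.068.
Objective = 0.16·2.39 + 1.52·2.068 = 3.5258.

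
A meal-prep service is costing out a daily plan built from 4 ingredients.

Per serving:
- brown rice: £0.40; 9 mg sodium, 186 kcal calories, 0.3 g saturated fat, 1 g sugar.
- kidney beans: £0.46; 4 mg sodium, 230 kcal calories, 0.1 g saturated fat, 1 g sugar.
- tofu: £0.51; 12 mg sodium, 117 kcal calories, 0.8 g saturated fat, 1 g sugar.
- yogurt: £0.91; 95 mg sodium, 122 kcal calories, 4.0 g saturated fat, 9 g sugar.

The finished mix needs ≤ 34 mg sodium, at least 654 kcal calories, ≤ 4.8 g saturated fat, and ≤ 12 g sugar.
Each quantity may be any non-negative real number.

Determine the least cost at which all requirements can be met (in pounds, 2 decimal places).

£1.31

Treat it as an LP. Let x1 = servings of brown rice, x2 = servings of kidney beans, x3 = servings of tofu, x4 = servings of yogurt.
Minimise 0.4x1 + 0.46x2 + 0.51x3 + 0.91x4 subject to:
  9x1 + 4x2 + 12x3 + 95x4 ≤ 34   (sodium)
  186x1 + 230x2 + 117x3 + 122x4 ≥ 654   (calories)
  0.3x1 + 0.1x2 + 0.8x3 + 4x4 ≤ 4.8   (saturated fat)
  1x1 + 1x2 + 1x3 + 9x4 ≤ 12   (sugar)
  x1, x2, x3, x4 ≥ 0.
The cheapest feasible vertex uses only kidney beans; brown rice, tofu, yogurt are not used. Binding constraint: calories.
So kidney beans = 2.843 servings.
Objective = 0.46·2.843 = 1.3078.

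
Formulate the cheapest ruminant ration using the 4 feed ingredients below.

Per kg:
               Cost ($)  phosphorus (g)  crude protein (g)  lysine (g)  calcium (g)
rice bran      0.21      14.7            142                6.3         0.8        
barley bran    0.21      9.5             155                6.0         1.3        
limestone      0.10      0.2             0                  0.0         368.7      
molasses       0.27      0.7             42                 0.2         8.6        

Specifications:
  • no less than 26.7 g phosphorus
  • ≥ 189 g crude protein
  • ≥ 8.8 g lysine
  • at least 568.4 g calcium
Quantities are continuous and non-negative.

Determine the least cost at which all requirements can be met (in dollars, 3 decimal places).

Let x1 = kg of rice bran, x2 = kg of barley bran, x3 = kg of limestone, x4 = kg of molasses.
min 0.21x1 + 0.21x2 + 0.1x3 + 0.27x4 subject to:
  14.7x1 + 9.5x2 + 0.2x3 + 0.7x4 ≥ 26.7   (phosphorus)
  142x1 + 155x2 + 42x4 ≥ 189   (crude protein)
  6.3x1 + 6x2 + 0.2x4 ≥ 8.8   (lysine)
  0.8x1 + 1.3x2 + 368.7x3 + 8.6x4 ≥ 568.4   (calcium)
  x1, x2, x3, x4 ≥ 0.
The optimal basis is {rice bran, limestone}; barley bran, molasses drop out. The phosphorus and calcium requirements are met with equality.
Optimal quantities: rice bran = 1.795 kg, limestone = 1.538 kg.
Hence cost = 0.21·1.795 + 0.1·1.538 = $0.53075.

$0.531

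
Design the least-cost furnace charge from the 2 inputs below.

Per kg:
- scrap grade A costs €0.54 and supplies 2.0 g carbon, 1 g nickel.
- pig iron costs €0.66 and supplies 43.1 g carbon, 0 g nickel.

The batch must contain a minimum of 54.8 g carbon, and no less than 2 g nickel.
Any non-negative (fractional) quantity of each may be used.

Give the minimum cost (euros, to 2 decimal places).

Let x1 = kg of scrap grade A, x2 = kg of pig iron.
Minimise 0.54x1 + 0.66x2 with:
  2x1 + 43.1x2 ≥ 54.8   (carbon)
  1x1 ≥ 2   (nickel)
  x1, x2 ≥ 0.
Both inputs are positive at the optimum. There the carbon and nickel constraints are tight.
Optimal quantities: scrap grade A = 2 kg, pig iron = 1.179 kg.
Cost = 0.54·2 + 0.66·1.179 = 1.8581.

€1.86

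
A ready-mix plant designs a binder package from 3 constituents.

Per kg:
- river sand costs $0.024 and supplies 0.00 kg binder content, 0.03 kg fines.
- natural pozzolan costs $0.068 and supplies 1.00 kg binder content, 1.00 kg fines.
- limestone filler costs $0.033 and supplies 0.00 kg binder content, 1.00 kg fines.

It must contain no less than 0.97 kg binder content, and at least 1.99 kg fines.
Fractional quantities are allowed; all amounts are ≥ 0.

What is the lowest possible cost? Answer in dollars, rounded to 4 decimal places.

$0.0996

Let x1 = kg of river sand, x2 = kg of natural pozzolan, x3 = kg of limestone filler.
Minimise 0.024x1 + 0.068x2 + 0.033x3 subject to:
  1x2 ≥ 0.97   (binder content)
  0.03x1 + 1x2 + 1x3 ≥ 1.99   (fines)
  x1, x2, x3 ≥ 0.
At the optimum only natural pozzolan, limestone filler are positive (river sand = 0). The binder content and fines requirements are met with equality.
Solving gives x2 = 0.97, x3 = 1.02.
Cost = 0.068·0.97 + 0.033·1.02 = 0.099620.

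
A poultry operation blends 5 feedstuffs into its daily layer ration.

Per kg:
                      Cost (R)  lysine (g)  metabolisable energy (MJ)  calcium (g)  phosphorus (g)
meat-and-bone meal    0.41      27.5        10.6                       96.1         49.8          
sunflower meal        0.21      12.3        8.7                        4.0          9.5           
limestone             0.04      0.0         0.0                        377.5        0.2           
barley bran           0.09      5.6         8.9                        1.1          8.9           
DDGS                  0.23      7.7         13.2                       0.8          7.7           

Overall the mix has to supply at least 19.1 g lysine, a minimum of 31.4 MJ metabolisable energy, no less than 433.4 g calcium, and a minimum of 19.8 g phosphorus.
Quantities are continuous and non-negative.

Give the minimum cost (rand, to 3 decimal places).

R0.363

Let x1 = kg of meat-and-bone meal, x2 = kg of sunflower meal, x3 = kg of limestone, x4 = kg of barley bran, x5 = kg of DDGS.
Minimize 0.41x1 + 0.21x2 + 0.04x3 + 0.09x4 + 0.23x5 s.t.:
  27.5x1 + 12.3x2 + 5.6x4 + 7.7x5 ≥ 19.1   (lysine)
  10.6x1 + 8.7x2 + 8.9x4 + 13.2x5 ≥ 31.4   (metabolisable energy)
  96.1x1 + 4x2 + 377.5x3 + 1.1x4 + 0.8x5 ≥ 433.4   (calcium)
  49.8x1 + 9.5x2 + 0.2x3 + 8.9x4 + 7.7x5 ≥ 19.8   (phosphorus)
  x1, x2, x3, x4, x5 ≥ 0.
At the optimum only limestone, barley bran are positive (meat-and-bone meal, sunflower meal, DDGS = 0). Binding constraints: metabolisable energy and calcium.
That vertex is x3 = 1.138, x4 = 3.528.
Objective = 0.04·1.138 + 0.09·3.528 = 0.36304.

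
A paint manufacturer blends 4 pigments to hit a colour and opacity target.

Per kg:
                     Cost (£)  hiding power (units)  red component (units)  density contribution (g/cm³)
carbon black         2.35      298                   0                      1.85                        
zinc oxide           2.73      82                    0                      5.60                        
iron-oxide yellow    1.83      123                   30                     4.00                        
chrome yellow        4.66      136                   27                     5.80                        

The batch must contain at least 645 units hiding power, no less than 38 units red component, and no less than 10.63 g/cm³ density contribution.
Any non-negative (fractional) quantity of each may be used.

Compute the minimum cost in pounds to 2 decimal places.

£6.85

Let x1 = kg of carbon black, x2 = kg of zinc oxide, x3 = kg of iron-oxide yellow, x4 = kg of chrome yellow.
min 2.35x1 + 2.73x2 + 1.83x3 + 4.66x4 s.t.:
  298x1 + 82x2 + 123x3 + 136x4 ≥ 645   (hiding power)
  30x3 + 27x4 ≥ 38   (red component)
  1.85x1 + 5.6x2 + 4x3 + 5.8x4 ≥ 10.63   (density contribution)
  x1, x2, x3, x4 ≥ 0.
The optimal basis is {carbon black, iron-oxide yellow}; zinc oxide, chrome yellow drop out. The hiding power and density contribution requirements are met with equality.
So carbon black = 1.319 kg, iron-oxide yellow = 2.047 kg.
Hence cost = 2.35·1.319 + 1.83·2.047 = £6.8457.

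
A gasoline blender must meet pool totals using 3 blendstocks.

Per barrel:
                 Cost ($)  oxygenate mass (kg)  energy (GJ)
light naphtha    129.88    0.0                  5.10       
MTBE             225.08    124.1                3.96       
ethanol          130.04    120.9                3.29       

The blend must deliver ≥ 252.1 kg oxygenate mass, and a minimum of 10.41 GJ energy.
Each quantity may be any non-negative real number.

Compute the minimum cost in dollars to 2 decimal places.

This is a linear program. Let x1 = barrels of light naphtha, x2 = barrels of MTBE, x3 = barrels of ethanol.
Minimize 129.88x1 + 225.08x2 + 130.04x3 with:
  124.1x2 + 120.9x3 ≥ 252.1   (oxygenate mass)
  5.1x1 + 3.96x2 + 3.29x3 ≥ 10.41   (energy)
  x1, x2, x3 ≥ 0.
The minimum-cost mix takes nothing from MTBE — only light naphtha, ethanol. Binding constraints: oxygenate mass and energy.
So light naphtha = 0.69602 barrels, ethanol = 2.0852 barrels.
Cost = 129.88·0.69602 + 130.04·2.0852 = 361.5585.

$361.56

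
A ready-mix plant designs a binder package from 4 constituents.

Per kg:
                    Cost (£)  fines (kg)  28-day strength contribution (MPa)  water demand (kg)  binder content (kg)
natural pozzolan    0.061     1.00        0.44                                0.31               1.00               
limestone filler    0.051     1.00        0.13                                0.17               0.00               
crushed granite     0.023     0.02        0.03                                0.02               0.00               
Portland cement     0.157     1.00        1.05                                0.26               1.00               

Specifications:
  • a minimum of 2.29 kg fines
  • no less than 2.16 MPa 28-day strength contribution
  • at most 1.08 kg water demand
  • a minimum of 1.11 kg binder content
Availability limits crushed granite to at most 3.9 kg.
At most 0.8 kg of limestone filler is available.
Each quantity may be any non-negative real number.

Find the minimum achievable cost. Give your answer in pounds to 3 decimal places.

Let x1 = kg of natural pozzolan, x2 = kg of limestone filler, x3 = kg of crushed granite, x4 = kg of Portland cement.
min 0.061x1 + 0.051x2 + 0.023x3 + 0.157x4 subject to:
  1x1 + 1x2 + 0.02x3 + 1x4 ≥ 2.29   (fines)
  0.44x1 + 0.13x2 + 0.03x3 + 1.05x4 ≥ 2.16   (28-day strength contribution)
  0.31x1 + 0.17x2 + 0.02x3 + 0.26x4 ≤ 1.08   (water demand)
  1x1 + 1x4 ≥ 1.11   (binder content)
  x3 ≤ 3.9
  x2 ≤ 0.8
  x1, x2, x3, x4 ≥ 0.
The minimum-cost mix takes nothing from limestone filler, crushed granite — only natural pozzolan, Portland cement. The 28-day strength contribution and water demand requirements are met with equality.
Solving gives x1 = 2.712, x4 = 0.9209.
Objective = 0.061·2.712 + 0.157·0.9209 = 0.31001.

£0.310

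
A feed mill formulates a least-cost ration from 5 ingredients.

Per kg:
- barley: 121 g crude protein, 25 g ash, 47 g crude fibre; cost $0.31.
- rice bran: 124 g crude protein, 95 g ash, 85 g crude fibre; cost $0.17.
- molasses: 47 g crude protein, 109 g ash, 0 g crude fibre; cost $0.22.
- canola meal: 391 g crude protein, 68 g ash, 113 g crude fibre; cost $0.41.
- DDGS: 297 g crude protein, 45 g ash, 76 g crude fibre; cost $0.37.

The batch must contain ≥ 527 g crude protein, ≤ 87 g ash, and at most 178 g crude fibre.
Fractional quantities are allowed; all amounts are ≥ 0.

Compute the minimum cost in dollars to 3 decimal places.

$0.594

Treat it as an LP. Let x1 = kg of barley, x2 = kg of rice bran, x3 = kg of molasses, x4 = kg of canola meal, x5 = kg of DDGS.
Minimize 0.31x1 + 0.17x2 + 0.22x3 + 0.41x4 + 0.37x5 with:
  121x1 + 124x2 + 47x3 + 391x4 + 297x5 ≥ 527   (crude protein)
  25x1 + 95x2 + 109x3 + 68x4 + 45x5 ≤ 87   (ash)
  47x1 + 85x2 + 113x4 + 76x5 ≤ 178   (crude fibre)
  x1, x2, x3, x4, x5 ≥ 0.
The optimal basis is {canola meal, DDGS}; barley, rice bran, molasses drop out. There the crude protein and ash constraints are tight.
Solving gives x4 = 0.8166, x5 = 0.6993.
Objective = 0.41·0.8166 + 0.37·0.6993 = 0.59355.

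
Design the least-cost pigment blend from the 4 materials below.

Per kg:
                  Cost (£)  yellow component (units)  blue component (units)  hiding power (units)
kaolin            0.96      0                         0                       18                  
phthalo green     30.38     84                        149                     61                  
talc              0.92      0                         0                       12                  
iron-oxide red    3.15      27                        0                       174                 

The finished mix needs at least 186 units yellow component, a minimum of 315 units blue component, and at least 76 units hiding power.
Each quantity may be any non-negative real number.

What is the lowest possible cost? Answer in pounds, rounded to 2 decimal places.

£65.21

Treat it as an LP. Let x1 = kg of kaolin, x2 = kg of phthalo green, x3 = kg of talc, x4 = kg of iron-oxide red.
Minimise 0.96x1 + 30.38x2 + 0.92x3 + 3.15x4 subject to:
  84x2 + 27x4 ≥ 186   (yellow component)
  149x2 ≥ 315   (blue component)
  18x1 + 61x2 + 12x3 + 174x4 ≥ 76   (hiding power)
  x1, x2, x3, x4 ≥ 0.
The optimal basis is {phthalo green, iron-oxide red}; kaolin, talc drop out. The yellow component and blue component requirements are met with equality.
That vertex is x2 = 2.114, x4 = 0.3117.
Hence cost = 30.38·2.114 + 3.15·0.3117 = £65.2052.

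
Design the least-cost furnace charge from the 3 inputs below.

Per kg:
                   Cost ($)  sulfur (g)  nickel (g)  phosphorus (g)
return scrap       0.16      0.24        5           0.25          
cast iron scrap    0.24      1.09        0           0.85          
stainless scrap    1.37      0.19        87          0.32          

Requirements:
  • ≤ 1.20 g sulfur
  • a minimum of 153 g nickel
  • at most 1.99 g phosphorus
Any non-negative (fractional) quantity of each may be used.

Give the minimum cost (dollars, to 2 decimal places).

$2.41

Set it up as a linear program. Let x1 = kg of return scrap, x2 = kg of cast iron scrap, x3 = kg of stainless scrap.
Minimise 0.16x1 + 0.24x2 + 1.37x3 s.t.:
  0.24x1 + 1.09x2 + 0.19x3 ≤ 1.2   (sulfur)
  5x1 + 87x3 ≥ 153   (nickel)
  0.25x1 + 0.85x2 + 0.32x3 ≤ 1.99   (phosphorus)
  x1, x2, x3 ≥ 0.
The optimal basis is {stainless scrap}; return scrap, cast iron scrap drop out. The nickel requirement is met with equality.
Solving gives x3 = 1.759.
Objective = 1.37·1.759 = 2.4098.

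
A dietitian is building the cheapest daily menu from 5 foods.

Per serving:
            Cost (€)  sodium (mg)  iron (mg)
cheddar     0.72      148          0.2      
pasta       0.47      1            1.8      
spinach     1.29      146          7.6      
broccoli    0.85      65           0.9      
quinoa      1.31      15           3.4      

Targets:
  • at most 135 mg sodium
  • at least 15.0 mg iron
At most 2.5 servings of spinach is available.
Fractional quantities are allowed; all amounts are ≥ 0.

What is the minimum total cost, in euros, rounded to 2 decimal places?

€3.30

Let x1 = servings of cheddar, x2 = servings of pasta, x3 = servings of spinach, x4 = servings of broccoli, x5 = servings of quinoa.
min 0.72x1 + 0.47x2 + 1.29x3 + 0.85x4 + 1.31x5 subject to:
  148x1 + 1x2 + 146x3 + 65x4 + 15x5 ≤ 135   (sodium)
  0.2x1 + 1.8x2 + 7.6x3 + 0.9x4 + 3.4x5 ≥ 15   (iron)
  x3 ≤ 2.5
  x1, x2, x3, x4, x5 ≥ 0.
The optimal basis is {pasta, spinach}; cheddar, broccoli, quinoa drop out. Binding constraints: sodium and iron.
That vertex is x2 = 4.561, x3 = 0.8934.
Hence cost = 0.47·4.561 + 1.29·0.8934 = €3.2962.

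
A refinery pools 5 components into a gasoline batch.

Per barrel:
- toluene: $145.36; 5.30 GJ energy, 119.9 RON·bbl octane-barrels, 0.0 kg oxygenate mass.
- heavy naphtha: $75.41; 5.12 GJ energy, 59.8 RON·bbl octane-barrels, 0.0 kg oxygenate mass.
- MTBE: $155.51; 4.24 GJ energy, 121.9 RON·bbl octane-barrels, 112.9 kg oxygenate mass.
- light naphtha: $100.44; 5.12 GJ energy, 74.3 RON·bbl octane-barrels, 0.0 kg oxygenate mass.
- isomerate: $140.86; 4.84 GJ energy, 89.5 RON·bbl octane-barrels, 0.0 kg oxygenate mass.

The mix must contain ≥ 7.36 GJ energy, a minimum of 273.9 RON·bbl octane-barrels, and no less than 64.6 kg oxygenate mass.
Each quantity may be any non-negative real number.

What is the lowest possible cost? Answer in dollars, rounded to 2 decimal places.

Let x1 = barrels of toluene, x2 = barrels of heavy naphtha, x3 = barrels of MTBE, x4 = barrels of light naphtha, x5 = barrels of isomerate.
min 145.36x1 + 75.41x2 + 155.51x3 + 100.44x4 + 140.86x5 with:
  5.3x1 + 5.12x2 + 4.24x3 + 5.12x4 + 4.84x5 ≥ 7.36   (energy)
  119.9x1 + 59.8x2 + 121.9x3 + 74.3x4 + 89.5x5 ≥ 273.9   (octane-barrels)
  112.9x3 ≥ 64.6   (oxygenate mass)
  x1, x2, x3, x4, x5 ≥ 0.
The minimum-cost mix takes nothing from heavy naphtha, light naphtha, isomerate — only toluene, MTBE. There the octane-barrels and oxygenate mass constraints are tight.
Solving gives x1 = 1.70267, x3 = 0.572188.
Hence cost = 145.36·1.70267 + 155.51·0.572188 = $336.4811.

$336.48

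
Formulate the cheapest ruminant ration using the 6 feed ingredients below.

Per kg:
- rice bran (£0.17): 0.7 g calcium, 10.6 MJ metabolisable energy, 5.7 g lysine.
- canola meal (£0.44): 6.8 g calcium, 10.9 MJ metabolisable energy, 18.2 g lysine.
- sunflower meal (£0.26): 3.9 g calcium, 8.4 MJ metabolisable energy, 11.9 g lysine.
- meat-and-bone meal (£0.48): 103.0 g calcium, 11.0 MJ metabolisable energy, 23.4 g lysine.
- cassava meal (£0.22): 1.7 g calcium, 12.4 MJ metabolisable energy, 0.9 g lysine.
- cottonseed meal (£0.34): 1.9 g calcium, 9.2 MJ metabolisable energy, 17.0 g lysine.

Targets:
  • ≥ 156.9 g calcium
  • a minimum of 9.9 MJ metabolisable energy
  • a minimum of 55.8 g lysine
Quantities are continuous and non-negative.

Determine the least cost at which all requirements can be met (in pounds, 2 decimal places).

Let x1 = kg of rice bran, x2 = kg of canola meal, x3 = kg of sunflower meal, x4 = kg of meat-and-bone meal, x5 = kg of cassava meal, x6 = kg of cottonseed meal.
min 0.17x1 + 0.44x2 + 0.26x3 + 0.48x4 + 0.22x5 + 0.34x6 subject to:
  0.7x1 + 6.8x2 + 3.9x3 + 103x4 + 1.7x5 + 1.9x6 ≥ 156.9   (calcium)
  10.6x1 + 10.9x2 + 8.4x3 + 11x4 + 12.4x5 + 9.2x6 ≥ 9.9   (metabolisable energy)
  5.7x1 + 18.2x2 + 11.9x3 + 23.4x4 + 0.9x5 + 17x6 ≥ 55.8   (lysine)
  x1, x2, x3, x4, x5, x6 ≥ 0.
The minimum-cost mix takes nothing from rice bran, canola meal, sunflower meal, cassava meal — only meat-and-bone meal, cottonseed meal. Binding constraints: calcium and lysine.
So meat-and-bone meal = 1.501 kg, cottonseed meal = 1.216 kg.
Objective = 0.48·1.501 + 0.34·1.216 = 1.1339.

£1.13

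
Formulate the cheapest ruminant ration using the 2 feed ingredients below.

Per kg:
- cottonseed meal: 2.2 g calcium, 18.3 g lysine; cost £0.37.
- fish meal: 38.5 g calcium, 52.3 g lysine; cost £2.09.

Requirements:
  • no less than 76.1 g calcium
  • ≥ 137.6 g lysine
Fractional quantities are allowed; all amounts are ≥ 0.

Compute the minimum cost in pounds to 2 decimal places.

This is a linear program. Let x1 = kg of cottonseed meal, x2 = kg of fish meal.
Minimize 0.37x1 + 2.09x2 with:
  2.2x1 + 38.5x2 ≥ 76.1   (calcium)
  18.3x1 + 52.3x2 ≥ 137.6   (lysine)
  x1, x2 ≥ 0.
Both inputs are positive at the optimum. Binding constraints: calcium and lysine.
Optimal quantities: cottonseed meal = 2.235 kg, fish meal = 1.849 kg.
Hence cost = 0.37·2.235 + 2.09·1.849 = £4.6914.

£4.69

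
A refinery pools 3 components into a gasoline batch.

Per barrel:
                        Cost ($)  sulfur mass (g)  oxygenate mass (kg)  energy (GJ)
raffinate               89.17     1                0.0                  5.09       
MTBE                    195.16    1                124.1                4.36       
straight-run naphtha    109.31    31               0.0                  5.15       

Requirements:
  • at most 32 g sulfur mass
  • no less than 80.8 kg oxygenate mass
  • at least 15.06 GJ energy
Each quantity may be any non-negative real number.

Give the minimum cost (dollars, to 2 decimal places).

This is a linear program. Let x1 = barrels of raffinate, x2 = barrels of MTBE, x3 = barrels of straight-run naphtha.
min 89.17x1 + 195.16x2 + 109.31x3 subject to:
  1x1 + 1x2 + 31x3 ≤ 32   (sulfur mass)
  124.1x2 ≥ 80.8   (oxygenate mass)
  5.09x1 + 4.36x2 + 5.15x3 ≥ 15.06   (energy)
  x1, x2, x3 ≥ 0.
The minimum-cost mix takes nothing from straight-run naphtha — only raffinate, MTBE. There the oxygenate mass and energy constraints are tight.
Solving gives x1 = 2.401, x2 = 0.6511.
Hence cost = 89.17·2.401 + 195.16·0.6511 = $341.1658.

$341.17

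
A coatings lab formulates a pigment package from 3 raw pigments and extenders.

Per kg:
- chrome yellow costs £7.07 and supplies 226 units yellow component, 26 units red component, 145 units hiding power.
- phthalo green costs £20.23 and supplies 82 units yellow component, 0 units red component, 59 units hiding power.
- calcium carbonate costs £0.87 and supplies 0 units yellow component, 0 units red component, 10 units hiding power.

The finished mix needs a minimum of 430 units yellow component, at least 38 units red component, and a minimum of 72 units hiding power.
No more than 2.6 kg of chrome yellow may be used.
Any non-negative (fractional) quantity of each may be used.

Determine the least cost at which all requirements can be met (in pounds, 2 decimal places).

£13.45

Set it up as a linear program. Let x1 = kg of chrome yellow, x2 = kg of phthalo green, x3 = kg of calcium carbonate.
Minimise 7.07x1 + 20.23x2 + 0.87x3 s.t.:
  226x1 + 82x2 ≥ 430   (yellow component)
  26x1 ≥ 38   (red component)
  145x1 + 59x2 + 10x3 ≥ 72   (hiding power)
  x1 ≤ 2.6
  x1, x2, x3 ≥ 0.
At the optimum only chrome yellow is positive (phthalo green, calcium carbonate = 0). The yellow component requirement is met with equality.
Solving gives x1 = 1.903.
Hence cost = 7.07·1.903 = £13.4542.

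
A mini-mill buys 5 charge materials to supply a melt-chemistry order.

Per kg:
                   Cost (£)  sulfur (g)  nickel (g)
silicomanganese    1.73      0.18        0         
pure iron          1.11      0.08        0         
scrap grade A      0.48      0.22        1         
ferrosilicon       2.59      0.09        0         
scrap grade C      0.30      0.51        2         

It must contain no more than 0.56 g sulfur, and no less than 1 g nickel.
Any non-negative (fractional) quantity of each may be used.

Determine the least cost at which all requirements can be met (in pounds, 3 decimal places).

This is a linear program. Let x1 = kg of silicomanganese, x2 = kg of pure iron, x3 = kg of scrap grade A, x4 = kg of ferrosilicon, x5 = kg of scrap grade C.
Minimise 1.73x1 + 1.11x2 + 0.48x3 + 2.59x4 + 0.3x5 with:
  0.18x1 + 0.08x2 + 0.22x3 + 0.09x4 + 0.51x5 ≤ 0.56   (sulfur)
  1x3 + 2x5 ≥ 1   (nickel)
  x1, x2, x3, x4, x5 ≥ 0.
At the optimum only scrap grade C is positive (silicomanganese, pure iron, scrap grade A, ferrosilicon = 0). The nickel requirement is met with equality.
That vertex is x5 = 0.5.
Total cost: 0.3·0.5 = 0.15000.

£0.150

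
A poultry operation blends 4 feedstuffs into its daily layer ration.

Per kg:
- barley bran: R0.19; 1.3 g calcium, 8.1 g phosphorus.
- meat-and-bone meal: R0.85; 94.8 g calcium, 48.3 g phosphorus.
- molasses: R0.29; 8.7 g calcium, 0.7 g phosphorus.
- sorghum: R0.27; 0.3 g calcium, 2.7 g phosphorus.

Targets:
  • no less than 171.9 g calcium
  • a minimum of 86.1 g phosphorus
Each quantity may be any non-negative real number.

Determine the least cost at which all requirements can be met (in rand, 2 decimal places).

R1.54

Set it up as a linear program. Let x1 = kg of barley bran, x2 = kg of meat-and-bone meal, x3 = kg of molasses, x4 = kg of sorghum.
Minimise 0.19x1 + 0.85x2 + 0.29x3 + 0.27x4 with:
  1.3x1 + 94.8x2 + 8.7x3 + 0.3x4 ≥ 171.9   (calcium)
  8.1x1 + 48.3x2 + 0.7x3 + 2.7x4 ≥ 86.1   (phosphorus)
  x1, x2, x3, x4 ≥ 0.
The cheapest feasible vertex uses only meat-and-bone meal; barley bran, molasses, sorghum are not used. Binding constraint: calcium.
That vertex is x2 = 1.813.
Cost = 0.85·1.813 = 1.5411.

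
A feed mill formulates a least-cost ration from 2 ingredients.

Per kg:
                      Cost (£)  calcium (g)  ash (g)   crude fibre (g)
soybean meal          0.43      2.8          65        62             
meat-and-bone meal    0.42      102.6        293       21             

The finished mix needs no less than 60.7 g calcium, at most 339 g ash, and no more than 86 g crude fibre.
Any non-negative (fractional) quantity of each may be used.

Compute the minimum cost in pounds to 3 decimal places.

Let x1 = kg of soybean meal, x2 = kg of meat-and-bone meal.
Minimise 0.43x1 + 0.42x2 subject to:
  2.8x1 + 102.6x2 ≥ 60.7   (calcium)
  65x1 + 293x2 ≤ 339   (ash)
  62x1 + 21x2 ≤ 86   (crude fibre)
  x1, x2 ≥ 0.
The cheapest feasible vertex uses only meat-and-bone meal; soybean meal is not used. There the calcium constraint is tight.
Optimal quantities: meat-and-bone meal = 0.5916 kg.
Objective = 0.42·0.5916 = 0.24847.

£0.248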